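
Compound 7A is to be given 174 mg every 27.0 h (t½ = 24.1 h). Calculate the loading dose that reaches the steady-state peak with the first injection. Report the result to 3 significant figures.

322 mg

k = ln 2 / 24.1 = 0.02876 h⁻¹
Accumulation ratio R = 1 / (1 − e^(−kτ)) = 1 / (1 − e^(−0.02876×27.0)) = 1 / (1 − 0.4600) = 1.852
Loading dose = maintenance dose × R = 174 × 1.852 ≈ 322 mg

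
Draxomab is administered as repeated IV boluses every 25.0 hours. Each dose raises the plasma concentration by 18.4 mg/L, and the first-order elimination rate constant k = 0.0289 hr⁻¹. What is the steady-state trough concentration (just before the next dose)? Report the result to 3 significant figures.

17.4 mg/L

Fraction remaining after one interval: e^(−kτ) = e^(−0.02890 × 25.0) = 0.4855
R = 1 / (1 − 0.4855) = 1.944
Css,max = 18.4 × 1.944 = 35.77 mg/L
Css,min = Css,max × e^(−kτ) = 35.77 × 0.4855 ≈ 17.4 mg/L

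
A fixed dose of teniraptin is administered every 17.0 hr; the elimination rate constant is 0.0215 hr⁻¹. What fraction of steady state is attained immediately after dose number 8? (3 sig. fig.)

0.946

f_n = 1 − e^(−nkτ) = 1 − e^(−8 × 0.02150 × 17.0) = 1 − e^(−2.924) = 1 − 0.05372 ≈ 0.946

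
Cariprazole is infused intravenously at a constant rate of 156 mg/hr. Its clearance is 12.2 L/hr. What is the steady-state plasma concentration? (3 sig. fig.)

Css = infusion rate / CL = 156 / 12.2 ≈ 12.8 mg/L

12.8 mg/L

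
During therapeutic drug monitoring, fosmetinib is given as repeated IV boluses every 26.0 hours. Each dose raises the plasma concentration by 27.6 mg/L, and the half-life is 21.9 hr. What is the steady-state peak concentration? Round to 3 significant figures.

49.2 mg/L

k = ln 2 / 21.9 = 0.03165 hr⁻¹
Fraction remaining after one interval: e^(−kτ) = e^(−0.03165 × 26.0) = 0.4391
R = 1 / (1 − 0.4391) = 1.783
Css,max = 27.6 × 1.783 ≈ 49.2 mg/L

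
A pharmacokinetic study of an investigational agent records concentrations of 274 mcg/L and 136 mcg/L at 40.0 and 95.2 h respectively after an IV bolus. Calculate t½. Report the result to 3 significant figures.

54.6 hours

k = ln(C₁/C₂) / (t₂ − t₁) = ln(274/136) / (95.2 − 40.0)
  = 0.7005 / 55.20 = 0.01269 h⁻¹
t½ = ln 2 / k = ln 2 / 0.01269 ≈ 54.6 hours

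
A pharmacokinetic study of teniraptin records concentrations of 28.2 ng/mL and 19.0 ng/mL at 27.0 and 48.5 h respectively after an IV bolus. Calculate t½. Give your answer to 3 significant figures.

k = ln(C₁/C₂) / (t₂ − t₁) = ln(28.2/19.0) / (48.5 − 27.0)
  = 0.3949 / 21.50 = 0.01837 h⁻¹
t½ = ln 2 / k = ln 2 / 0.01837 ≈ 37.7 hours

37.7 hours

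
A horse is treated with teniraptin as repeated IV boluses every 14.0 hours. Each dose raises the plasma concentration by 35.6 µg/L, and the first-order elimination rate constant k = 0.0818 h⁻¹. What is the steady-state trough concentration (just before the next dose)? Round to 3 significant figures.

Fraction remaining after one interval: e^(−kτ) = e^(−0.08180 × 14.0) = 0.3182
R = 1 / (1 − 0.3182) = 1.467
Css,max = 35.6 × 1.467 = 52.21 µg/L
Css,min = Css,max × e^(−kτ) = 52.21 × 0.3182 ≈ 16.6 µg/L

16.6 µg/L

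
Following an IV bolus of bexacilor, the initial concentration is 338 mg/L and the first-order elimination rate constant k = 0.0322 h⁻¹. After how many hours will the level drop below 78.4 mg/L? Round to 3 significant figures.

C(t) = C₀ e^(−kt)  ⇒  t = ln(C₀/C) / k
t = ln(338/78.4) / 0.03220 = 1.461 / 0.03220 ≈ 45.4 hours

45.4 hours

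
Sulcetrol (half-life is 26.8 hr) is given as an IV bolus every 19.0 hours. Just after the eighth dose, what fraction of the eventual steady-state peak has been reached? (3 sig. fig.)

k = ln 2 / 26.8 = 0.02586 hr⁻¹
f_n = 1 − e^(−nkτ) = 1 − e^(−8 × 0.02586 × 19.0) = 1 − e^(−3.931) = 1 − 0.01962 ≈ 0.980

0.980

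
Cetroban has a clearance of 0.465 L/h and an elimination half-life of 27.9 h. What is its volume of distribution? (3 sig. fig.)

k = ln 2 / t½ = ln 2 / 27.9 = 0.02484 h⁻¹
V = CL / k = 0.465 / 0.02484 ≈ 18.7 L

18.7 L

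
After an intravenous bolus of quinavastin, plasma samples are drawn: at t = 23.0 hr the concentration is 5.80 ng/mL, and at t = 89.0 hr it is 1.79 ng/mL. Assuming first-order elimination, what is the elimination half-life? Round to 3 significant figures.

38.9 hours

k = ln(C₁/C₂) / (t₂ − t₁) = ln(5.80/1.79) / (89.0 − 23.0)
  = 1.176 / 66.00 = 0.01781 hr⁻¹
t½ = ln 2 / k = ln 2 / 0.01781 ≈ 38.9 hours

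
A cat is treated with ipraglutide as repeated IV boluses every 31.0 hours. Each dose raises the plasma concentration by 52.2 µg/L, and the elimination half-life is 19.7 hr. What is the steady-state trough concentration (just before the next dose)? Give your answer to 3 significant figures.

26.4 µg/L

k = ln 2 / 19.7 = 0.03519 hr⁻¹
Fraction remaining after one interval: e^(−kτ) = e^(−0.03519 × 31.0) = 0.3360
R = 1 / (1 − 0.3360) = 1.506
Css,max = 52.2 × 1.506 = 78.61 µg/L
Css,min = Css,max × e^(−kτ) = 78.61 × 0.3360 ≈ 26.4 µg/L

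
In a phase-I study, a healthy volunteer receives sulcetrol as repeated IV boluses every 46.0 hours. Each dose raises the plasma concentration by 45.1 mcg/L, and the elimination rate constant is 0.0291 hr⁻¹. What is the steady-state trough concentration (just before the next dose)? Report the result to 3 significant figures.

Fraction remaining after one interval: e^(−kτ) = e^(−0.02910 × 46.0) = 0.2622
R = 1 / (1 − 0.2622) = 1.355
Css,max = 45.1 × 1.355 = 61.13 mcg/L
Css,min = Css,max × e^(−kτ) = 61.13 × 0.2622 ≈ 16.0 mcg/L

16.0 mcg/L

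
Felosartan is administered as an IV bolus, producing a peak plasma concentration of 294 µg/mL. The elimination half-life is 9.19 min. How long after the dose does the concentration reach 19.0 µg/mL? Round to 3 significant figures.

k = ln 2 / 9.19 = 0.07542 min⁻¹
C(t) = C₀ e^(−kt)  ⇒  t = ln(C₀/C) / k
t = ln(294/19.0) / 0.07542 = 2.739 / 0.07542 ≈ 36.3 minutes

36.3 minutes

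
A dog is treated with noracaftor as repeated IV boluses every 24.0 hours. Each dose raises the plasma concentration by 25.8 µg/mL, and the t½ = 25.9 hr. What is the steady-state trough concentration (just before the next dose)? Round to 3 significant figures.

k = ln 2 / 25.9 = 0.02676 hr⁻¹
Fraction remaining after one interval: e^(−kτ) = e^(−0.02676 × 24.0) = 0.5261
R = 1 / (1 − 0.5261) = 2.110
Css,max = 25.8 × 2.110 = 54.44 µg/mL
Css,min = Css,max × e^(−kτ) = 54.44 × 0.5261 ≈ 28.6 µg/mL

28.6 µg/mL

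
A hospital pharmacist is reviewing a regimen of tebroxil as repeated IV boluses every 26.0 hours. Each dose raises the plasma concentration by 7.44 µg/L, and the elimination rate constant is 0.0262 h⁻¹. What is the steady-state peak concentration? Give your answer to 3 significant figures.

15.1 µg/L

Fraction remaining after one interval: e^(−kτ) = e^(−0.02620 × 26.0) = 0.5060
R = 1 / (1 − 0.5060) = 2.024
Css,max = 7.44 × 2.024 ≈ 15.1 µg/L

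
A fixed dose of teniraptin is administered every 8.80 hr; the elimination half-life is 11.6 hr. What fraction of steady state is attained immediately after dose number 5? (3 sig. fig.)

0.928

k = ln 2 / 11.6 = 0.05975 hr⁻¹
f_n = 1 − e^(−nkτ) = 1 − e^(−5 × 0.05975 × 8.80) = 1 − e^(−2.629) = 1 − 0.07214 ≈ 0.928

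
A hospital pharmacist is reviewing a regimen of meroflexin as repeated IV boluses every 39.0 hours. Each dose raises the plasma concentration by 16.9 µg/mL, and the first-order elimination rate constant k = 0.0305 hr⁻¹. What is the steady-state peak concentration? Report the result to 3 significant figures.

Fraction remaining after one interval: e^(−kτ) = e^(−0.03050 × 39.0) = 0.3044
R = 1 / (1 − 0.3044) = 1.438
Css,max = 16.9 × 1.438 ≈ 24.3 µg/mL

24.3 µg/mL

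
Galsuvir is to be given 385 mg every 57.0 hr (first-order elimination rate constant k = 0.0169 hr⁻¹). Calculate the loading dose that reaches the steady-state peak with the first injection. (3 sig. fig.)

623 mg

Accumulation ratio R = 1 / (1 − e^(−kτ)) = 1 / (1 − e^(−0.01690×57.0)) = 1 / (1 − 0.3816) = 1.617
Loading dose = maintenance dose × R = 385 × 1.617 ≈ 623 mg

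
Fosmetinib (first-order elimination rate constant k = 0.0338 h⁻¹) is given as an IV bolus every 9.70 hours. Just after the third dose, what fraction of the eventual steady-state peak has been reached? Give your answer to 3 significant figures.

0.626

f_n = 1 − e^(−nkτ) = 1 − e^(−3 × 0.03380 × 9.70) = 1 − e^(−0.9836) = 1 − 0.3740 ≈ 0.626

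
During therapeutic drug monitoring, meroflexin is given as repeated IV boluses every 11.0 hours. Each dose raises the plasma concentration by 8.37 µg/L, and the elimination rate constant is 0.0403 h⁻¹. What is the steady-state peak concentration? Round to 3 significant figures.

23.4 µg/L

Fraction remaining after one interval: e^(−kτ) = e^(−0.04030 × 11.0) = 0.6419
R = 1 / (1 − 0.6419) = 2.793
Css,max = 8.37 × 2.793 ≈ 23.4 µg/L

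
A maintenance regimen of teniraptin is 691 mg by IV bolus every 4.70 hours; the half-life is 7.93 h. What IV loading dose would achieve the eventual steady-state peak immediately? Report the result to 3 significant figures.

2050 mg

k = ln 2 / 7.93 = 0.08741 h⁻¹
Accumulation ratio R = 1 / (1 − e^(−kτ)) = 1 / (1 − e^(−0.08741×4.70)) = 1 / (1 − 0.6631) = 2.968
Loading dose = maintenance dose × R = 691 × 2.968 ≈ 2050 mg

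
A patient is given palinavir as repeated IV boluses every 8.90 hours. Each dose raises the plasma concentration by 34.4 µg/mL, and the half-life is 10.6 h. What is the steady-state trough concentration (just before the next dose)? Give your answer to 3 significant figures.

43.6 µg/mL

k = ln 2 / 10.6 = 0.06539 h⁻¹
Fraction remaining after one interval: e^(−kτ) = e^(−0.06539 × 8.90) = 0.5588
R = 1 / (1 − 0.5588) = 2.266
Css,max = 34.4 × 2.266 = 77.97 µg/mL
Css,min = Css,max × e^(−kτ) = 77.97 × 0.5588 ≈ 43.6 µg/mL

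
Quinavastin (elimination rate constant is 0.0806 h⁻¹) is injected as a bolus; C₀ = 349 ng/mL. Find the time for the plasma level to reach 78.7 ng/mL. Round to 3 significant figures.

18.5 hours

C(t) = C₀ e^(−kt)  ⇒  t = ln(C₀/C) / k
t = ln(349/78.7) / 0.08060 = 1.489 / 0.08060 ≈ 18.5 hours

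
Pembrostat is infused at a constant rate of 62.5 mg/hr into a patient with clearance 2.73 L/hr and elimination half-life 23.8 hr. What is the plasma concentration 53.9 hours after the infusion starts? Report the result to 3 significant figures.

Css = rate / CL = 62.5 / 2.73 = 22.89 µg/mL
k = ln 2 / 23.8 = 0.02912 hr⁻¹
C(t) = Css (1 − e^(−kt)) = 22.89 × (1 − e^(−1.570)) = 22.89 × 0.7919 ≈ 18.1 µg/mL

18.1 µg/mL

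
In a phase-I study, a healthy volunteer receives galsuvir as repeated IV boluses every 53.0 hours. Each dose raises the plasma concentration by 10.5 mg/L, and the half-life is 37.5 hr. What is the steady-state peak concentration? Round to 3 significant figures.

16.8 mg/L

k = ln 2 / 37.5 = 0.01848 hr⁻¹
Fraction remaining after one interval: e^(−kτ) = e^(−0.01848 × 53.0) = 0.3754
R = 1 / (1 − 0.3754) = 1.601
Css,max = 10.5 × 1.601 ≈ 16.8 mg/L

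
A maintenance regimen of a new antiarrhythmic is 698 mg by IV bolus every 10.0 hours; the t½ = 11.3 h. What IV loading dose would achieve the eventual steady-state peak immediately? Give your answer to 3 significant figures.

1520 mg

k = ln 2 / 11.3 = 0.06134 h⁻¹
Accumulation ratio R = 1 / (1 − e^(−kτ)) = 1 / (1 − e^(−0.06134×10.0)) = 1 / (1 − 0.5415) = 2.181
Loading dose = maintenance dose × R = 698 × 2.181 ≈ 1520 mg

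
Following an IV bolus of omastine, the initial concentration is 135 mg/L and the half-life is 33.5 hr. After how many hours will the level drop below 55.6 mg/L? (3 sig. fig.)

42.9 hours

k = ln 2 / 33.5 = 0.02069 hr⁻¹
C(t) = C₀ e^(−kt)  ⇒  t = ln(C₀/C) / k
t = ln(135/55.6) / 0.02069 = 0.8871 / 0.02069 ≈ 42.9 hours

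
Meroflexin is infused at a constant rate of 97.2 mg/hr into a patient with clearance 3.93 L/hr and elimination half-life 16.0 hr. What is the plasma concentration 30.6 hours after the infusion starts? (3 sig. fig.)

Css = rate / CL = 97.2 / 3.93 = 24.73 µg/mL
k = ln 2 / 16.0 = 0.04332 hr⁻¹
C(t) = Css (1 − e^(−kt)) = 24.73 × (1 − e^(−1.326)) = 24.73 × 0.7344 ≈ 18.2 µg/mL

18.2 µg/mL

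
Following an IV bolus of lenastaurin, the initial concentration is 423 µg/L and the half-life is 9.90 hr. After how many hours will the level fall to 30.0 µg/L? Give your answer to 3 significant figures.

37.8 hours

k = ln 2 / 9.90 = 0.07001 hr⁻¹
C(t) = C₀ e^(−kt)  ⇒  t = ln(C₀/C) / k
t = ln(423/30.0) / 0.07001 = 2.646 / 0.07001 ≈ 37.8 hours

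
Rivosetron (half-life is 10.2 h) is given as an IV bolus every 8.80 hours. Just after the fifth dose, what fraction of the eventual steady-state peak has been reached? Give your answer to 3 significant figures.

0.950

k = ln 2 / 10.2 = 0.06796 h⁻¹
f_n = 1 − e^(−nkτ) = 1 − e^(−5 × 0.06796 × 8.80) = 1 − e^(−2.990) = 1 − 0.05029 ≈ 0.950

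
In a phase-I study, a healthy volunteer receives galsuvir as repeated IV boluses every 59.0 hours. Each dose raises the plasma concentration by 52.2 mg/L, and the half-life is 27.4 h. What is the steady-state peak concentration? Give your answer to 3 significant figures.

k = ln 2 / 27.4 = 0.02530 h⁻¹
Fraction remaining after one interval: e^(−kτ) = e^(−0.02530 × 59.0) = 0.2248
R = 1 / (1 − 0.2248) = 1.290
Css,max = 52.2 × 1.290 ≈ 67.3 mg/L

67.3 mg/L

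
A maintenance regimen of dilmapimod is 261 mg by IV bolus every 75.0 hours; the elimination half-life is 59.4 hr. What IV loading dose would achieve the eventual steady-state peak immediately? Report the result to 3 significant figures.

k = ln 2 / 59.4 = 0.01167 hr⁻¹
Accumulation ratio R = 1 / (1 − e^(−kτ)) = 1 / (1 − e^(−0.01167×75.0)) = 1 / (1 − 0.4168) = 1.715
Loading dose = maintenance dose × R = 261 × 1.715 ≈ 448 mg

448 mg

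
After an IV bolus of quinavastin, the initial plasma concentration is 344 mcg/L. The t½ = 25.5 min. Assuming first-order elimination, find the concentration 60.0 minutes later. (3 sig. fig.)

k = ln 2 / 25.5 = 0.02718 min⁻¹
60.0 min is 2.353 half-lives, so C = 344 × (1/2)^2.353 = 344 × 0.1957 ≈ 67.3 mcg/L

67.3 mcg/L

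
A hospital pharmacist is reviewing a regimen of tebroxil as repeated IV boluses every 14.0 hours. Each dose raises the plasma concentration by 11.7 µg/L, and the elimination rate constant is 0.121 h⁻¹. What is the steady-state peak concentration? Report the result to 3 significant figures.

14.3 µg/L

Fraction remaining after one interval: e^(−kτ) = e^(−0.1210 × 14.0) = 0.1838
R = 1 / (1 − 0.1838) = 1.225
Css,max = 11.7 × 1.225 ≈ 14.3 µg/L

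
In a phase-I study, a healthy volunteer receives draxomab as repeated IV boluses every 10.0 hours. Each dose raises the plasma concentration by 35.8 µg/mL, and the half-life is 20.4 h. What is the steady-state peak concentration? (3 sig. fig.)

k = ln 2 / 20.4 = 0.03398 h⁻¹
Fraction remaining after one interval: e^(−kτ) = e^(−0.03398 × 10.0) = 0.7119
R = 1 / (1 − 0.7119) = 3.471
Css,max = 35.8 × 3.471 ≈ 124 µg/mL

124 µg/mL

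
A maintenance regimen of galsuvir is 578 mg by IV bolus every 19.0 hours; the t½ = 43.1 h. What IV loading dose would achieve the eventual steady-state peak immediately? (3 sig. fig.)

2200 mg

k = ln 2 / 43.1 = 0.01608 h⁻¹
Accumulation ratio R = 1 / (1 − e^(−kτ)) = 1 / (1 − e^(−0.01608×19.0)) = 1 / (1 − 0.7367) = 3.798
Loading dose = maintenance dose × R = 578 × 3.798 ≈ 2200 mg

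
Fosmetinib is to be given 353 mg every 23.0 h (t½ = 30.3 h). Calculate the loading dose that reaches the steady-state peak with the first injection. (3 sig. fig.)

k = ln 2 / 30.3 = 0.02288 h⁻¹
Accumulation ratio R = 1 / (1 − e^(−kτ)) = 1 / (1 − e^(−0.02288×23.0)) = 1 / (1 − 0.5909) = 2.444
Loading dose = maintenance dose × R = 353 × 2.444 ≈ 863 mg

863 mg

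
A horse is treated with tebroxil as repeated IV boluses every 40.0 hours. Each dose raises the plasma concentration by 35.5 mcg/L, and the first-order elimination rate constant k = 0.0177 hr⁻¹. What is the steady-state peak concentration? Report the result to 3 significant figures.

70.0 mcg/L

Fraction remaining after one interval: e^(−kτ) = e^(−0.01770 × 40.0) = 0.4926
R = 1 / (1 − 0.4926) = 1.971
Css,max = 35.5 × 1.971 ≈ 70.0 mcg/L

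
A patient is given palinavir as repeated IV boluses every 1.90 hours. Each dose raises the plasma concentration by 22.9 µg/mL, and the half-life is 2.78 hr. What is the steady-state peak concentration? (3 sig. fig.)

60.7 µg/mL

k = ln 2 / 2.78 = 0.2493 hr⁻¹
Fraction remaining after one interval: e^(−kτ) = e^(−0.2493 × 1.90) = 0.6227
R = 1 / (1 − 0.6227) = 2.650
Css,max = 22.9 × 2.650 ≈ 60.7 µg/mL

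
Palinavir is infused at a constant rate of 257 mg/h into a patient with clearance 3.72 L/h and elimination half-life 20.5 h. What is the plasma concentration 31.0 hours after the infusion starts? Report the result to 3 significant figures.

44.9 µg/mL

Css = rate / CL = 257 / 3.72 = 69.09 µg/mL
k = ln 2 / 20.5 = 0.03381 h⁻¹
C(t) = Css (1 − e^(−kt)) = 69.09 × (1 − e^(−1.048)) = 69.09 × 0.6494 ≈ 44.9 µg/mL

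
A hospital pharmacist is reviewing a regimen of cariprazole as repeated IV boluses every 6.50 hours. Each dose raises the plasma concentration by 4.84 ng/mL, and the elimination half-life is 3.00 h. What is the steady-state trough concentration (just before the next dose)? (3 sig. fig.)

k = ln 2 / 3.00 = 0.2310 h⁻¹
Fraction remaining after one interval: e^(−kτ) = e^(−0.2310 × 6.50) = 0.2227
R = 1 / (1 − 0.2227) = 1.287
Css,max = 4.84 × 1.287 = 6.227 ng/mL
Css,min = Css,max × e^(−kτ) = 6.227 × 0.2227 ≈ 1.39 ng/mL

1.39 ng/mL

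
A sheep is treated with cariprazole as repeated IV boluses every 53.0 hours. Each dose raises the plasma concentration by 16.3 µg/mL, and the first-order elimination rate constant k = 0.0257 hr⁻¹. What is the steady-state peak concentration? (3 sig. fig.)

21.9 µg/mL

Fraction remaining after one interval: e^(−kτ) = e^(−0.02570 × 53.0) = 0.2561
R = 1 / (1 − 0.2561) = 1.344
Css,max = 16.3 × 1.344 ≈ 21.9 µg/mL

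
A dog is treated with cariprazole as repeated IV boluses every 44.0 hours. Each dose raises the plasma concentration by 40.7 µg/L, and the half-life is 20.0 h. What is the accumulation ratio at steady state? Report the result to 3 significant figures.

1.28

k = ln 2 / 20.0 = 0.03466 h⁻¹
Fraction remaining after one interval: e^(−kτ) = e^(−0.03466 × 44.0) = 0.2176
R = 1 / (1 − 0.2176) = 1 / 0.7824 ≈ 1.28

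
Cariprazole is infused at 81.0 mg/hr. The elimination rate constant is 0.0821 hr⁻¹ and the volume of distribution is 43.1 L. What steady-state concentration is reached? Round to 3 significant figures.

22.9 µg/mL

CL = k · V = 0.0821 × 43.1 = 3.539 L/hr
Css = rate / CL = 81.0 / 3.539 ≈ 22.9 µg/mL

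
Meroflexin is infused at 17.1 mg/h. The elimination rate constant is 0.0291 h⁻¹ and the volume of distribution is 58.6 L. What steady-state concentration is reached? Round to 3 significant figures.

CL = k · V = 0.0291 × 58.6 = 1.705 L/h
Css = rate / CL = 17.1 / 1.705 ≈ 10.0 mg/L

10.0 mg/L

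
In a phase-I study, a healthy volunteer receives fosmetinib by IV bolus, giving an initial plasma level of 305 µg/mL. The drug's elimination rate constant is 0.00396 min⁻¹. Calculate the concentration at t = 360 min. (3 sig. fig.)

C(t) = C₀ e^(−kt) = 305 × e^(−0.003960 × 360) = 305 × e^(−1.426) = 305 × 0.2404 ≈ 73.3 µg/mL

73.3 µg/mL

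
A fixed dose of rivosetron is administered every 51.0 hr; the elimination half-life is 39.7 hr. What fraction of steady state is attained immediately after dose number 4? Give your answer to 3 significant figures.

k = ln 2 / 39.7 = 0.01746 hr⁻¹
f_n = 1 − e^(−nkτ) = 1 − e^(−4 × 0.01746 × 51.0) = 1 − e^(−3.562) = 1 − 0.02839 ≈ 0.972

0.972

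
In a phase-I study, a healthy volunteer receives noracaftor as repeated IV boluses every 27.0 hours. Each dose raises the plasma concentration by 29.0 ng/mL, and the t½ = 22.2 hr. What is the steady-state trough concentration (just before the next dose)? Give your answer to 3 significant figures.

k = ln 2 / 22.2 = 0.03122 hr⁻¹
Fraction remaining after one interval: e^(−kτ) = e^(−0.03122 × 27.0) = 0.4304
R = 1 / (1 − 0.4304) = 1.756
Css,max = 29.0 × 1.756 = 50.91 ng/mL
Css,min = Css,max × e^(−kτ) = 50.91 × 0.4304 ≈ 21.9 ng/mL

21.9 ng/mL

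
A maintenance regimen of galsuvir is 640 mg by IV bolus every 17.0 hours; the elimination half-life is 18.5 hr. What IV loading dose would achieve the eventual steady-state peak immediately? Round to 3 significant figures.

1360 mg

k = ln 2 / 18.5 = 0.03747 hr⁻¹
Accumulation ratio R = 1 / (1 − e^(−kτ)) = 1 / (1 − e^(−0.03747×17.0)) = 1 / (1 − 0.5289) = 2.123
Loading dose = maintenance dose × R = 640 × 2.123 ≈ 1360 mg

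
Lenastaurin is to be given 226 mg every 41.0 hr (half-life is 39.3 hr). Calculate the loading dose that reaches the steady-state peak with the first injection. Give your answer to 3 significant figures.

439 mg

k = ln 2 / 39.3 = 0.01764 hr⁻¹
Accumulation ratio R = 1 / (1 − e^(−kτ)) = 1 / (1 − e^(−0.01764×41.0)) = 1 / (1 − 0.4852) = 1.943
Loading dose = maintenance dose × R = 226 × 1.943 ≈ 439 mg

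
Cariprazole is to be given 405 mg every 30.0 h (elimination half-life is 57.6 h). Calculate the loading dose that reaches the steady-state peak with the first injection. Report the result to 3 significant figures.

k = ln 2 / 57.6 = 0.01203 h⁻¹
Accumulation ratio R = 1 / (1 − e^(−kτ)) = 1 / (1 − e^(−0.01203×30.0)) = 1 / (1 − 0.6970) = 3.300
Loading dose = maintenance dose × R = 405 × 3.300 ≈ 1340 mg

1340 mg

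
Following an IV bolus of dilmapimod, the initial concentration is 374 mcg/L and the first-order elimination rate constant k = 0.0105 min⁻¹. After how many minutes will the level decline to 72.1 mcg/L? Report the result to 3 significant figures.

C(t) = C₀ e^(−kt)  ⇒  t = ln(C₀/C) / k
t = ln(374/72.1) / 0.01050 = 1.646 / 0.01050 ≈ 157 minutes

157 minutes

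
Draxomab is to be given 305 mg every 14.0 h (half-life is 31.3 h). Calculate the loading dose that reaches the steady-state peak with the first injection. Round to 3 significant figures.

1140 mg

k = ln 2 / 31.3 = 0.02215 h⁻¹
Accumulation ratio R = 1 / (1 − e^(−kτ)) = 1 / (1 − e^(−0.02215×14.0)) = 1 / (1 − 0.7334) = 3.751
Loading dose = maintenance dose × R = 305 × 3.751 ≈ 1140 mg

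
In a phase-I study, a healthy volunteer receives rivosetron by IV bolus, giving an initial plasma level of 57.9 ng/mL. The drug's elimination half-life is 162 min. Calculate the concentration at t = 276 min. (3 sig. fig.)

k = ln 2 / 162 = 0.004279 min⁻¹
C(t) = C₀ e^(−kt) = 57.9 × e^(−0.004279 × 276) = 57.9 × e^(−1.181) = 57.9 × 0.3070 ≈ 17.8 ng/mL

17.8 ng/mL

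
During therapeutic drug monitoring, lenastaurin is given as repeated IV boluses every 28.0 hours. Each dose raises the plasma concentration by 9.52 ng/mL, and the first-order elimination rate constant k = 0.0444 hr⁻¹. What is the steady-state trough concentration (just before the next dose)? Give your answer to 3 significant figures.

3.86 ng/mL

Fraction remaining after one interval: e^(−kτ) = e^(−0.04440 × 28.0) = 0.2885
R = 1 / (1 − 0.2885) = 1.405
Css,max = 9.52 × 1.405 = 13.38 ng/mL
Css,min = Css,max × e^(−kτ) = 13.38 × 0.2885 ≈ 3.86 ng/mL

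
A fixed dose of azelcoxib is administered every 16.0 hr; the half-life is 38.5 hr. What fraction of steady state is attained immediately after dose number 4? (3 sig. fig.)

k = ln 2 / 38.5 = 0.01800 hr⁻¹
f_n = 1 − e^(−nkτ) = 1 − e^(−4 × 0.01800 × 16.0) = 1 − e^(−1.152) = 1 − 0.3159 ≈ 0.684

0.684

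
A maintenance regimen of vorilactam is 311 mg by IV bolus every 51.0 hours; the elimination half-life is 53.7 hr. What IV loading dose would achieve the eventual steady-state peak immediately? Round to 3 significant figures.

k = ln 2 / 53.7 = 0.01291 hr⁻¹
Accumulation ratio R = 1 / (1 − e^(−kτ)) = 1 / (1 − e^(−0.01291×51.0)) = 1 / (1 − 0.5177) = 2.074
Loading dose = maintenance dose × R = 311 × 2.074 ≈ 645 mg

645 mg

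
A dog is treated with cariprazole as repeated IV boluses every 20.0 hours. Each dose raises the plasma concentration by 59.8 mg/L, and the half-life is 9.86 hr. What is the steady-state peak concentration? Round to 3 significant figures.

79.2 mg/L

k = ln 2 / 9.86 = 0.07030 hr⁻¹
Fraction remaining after one interval: e^(−kτ) = e^(−0.07030 × 20.0) = 0.2451
R = 1 / (1 − 0.2451) = 1.325
Css,max = 59.8 × 1.325 ≈ 79.2 mg/L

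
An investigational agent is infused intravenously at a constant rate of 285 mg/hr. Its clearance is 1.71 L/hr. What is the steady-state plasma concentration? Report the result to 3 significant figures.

Css = infusion rate / CL = 285 / 1.71 ≈ 167 mg/L

167 mg/L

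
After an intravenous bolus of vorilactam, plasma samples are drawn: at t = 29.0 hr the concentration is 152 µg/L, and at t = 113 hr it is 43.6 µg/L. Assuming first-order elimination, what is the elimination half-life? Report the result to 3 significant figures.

k = ln(C₁/C₂) / (t₂ − t₁) = ln(152/43.6) / (113 − 29.0)
  = 1.249 / 84.00 = 0.01487 hr⁻¹
t½ = ln 2 / k = ln 2 / 0.01487 ≈ 46.6 hours

46.6 hours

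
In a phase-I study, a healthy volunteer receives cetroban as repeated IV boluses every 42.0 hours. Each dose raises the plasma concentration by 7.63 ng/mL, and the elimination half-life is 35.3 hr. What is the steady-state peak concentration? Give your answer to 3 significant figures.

13.6 ng/mL

k = ln 2 / 35.3 = 0.01964 hr⁻¹
Fraction remaining after one interval: e^(−kτ) = e^(−0.01964 × 42.0) = 0.4384
R = 1 / (1 − 0.4384) = 1.781
Css,max = 7.63 × 1.781 ≈ 13.6 ng/mL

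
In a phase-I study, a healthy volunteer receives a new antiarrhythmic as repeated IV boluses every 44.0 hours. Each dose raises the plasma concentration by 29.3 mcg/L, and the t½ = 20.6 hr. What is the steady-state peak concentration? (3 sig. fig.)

37.9 mcg/L

k = ln 2 / 20.6 = 0.03365 hr⁻¹
Fraction remaining after one interval: e^(−kτ) = e^(−0.03365 × 44.0) = 0.2275
R = 1 / (1 − 0.2275) = 1.295
Css,max = 29.3 × 1.295 ≈ 37.9 mcg/L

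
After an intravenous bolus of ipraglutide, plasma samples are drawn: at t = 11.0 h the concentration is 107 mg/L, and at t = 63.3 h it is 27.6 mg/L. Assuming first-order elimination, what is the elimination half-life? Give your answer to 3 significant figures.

26.8 hours

k = ln(C₁/C₂) / (t₂ − t₁) = ln(107/27.6) / (63.3 − 11.0)
  = 1.355 / 52.30 = 0.02591 h⁻¹
t½ = ln 2 / k = ln 2 / 0.02591 ≈ 26.8 hours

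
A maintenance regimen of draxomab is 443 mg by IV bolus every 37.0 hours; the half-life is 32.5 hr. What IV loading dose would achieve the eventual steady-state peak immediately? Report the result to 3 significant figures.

812 mg

k = ln 2 / 32.5 = 0.02133 hr⁻¹
Accumulation ratio R = 1 / (1 − e^(−kτ)) = 1 / (1 − e^(−0.02133×37.0)) = 1 / (1 − 0.4542) = 1.832
Loading dose = maintenance dose × R = 443 × 1.832 ≈ 812 mg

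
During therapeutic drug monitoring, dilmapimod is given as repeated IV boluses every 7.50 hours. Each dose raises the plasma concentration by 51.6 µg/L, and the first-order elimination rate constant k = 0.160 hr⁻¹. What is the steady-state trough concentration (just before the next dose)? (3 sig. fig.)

22.2 µg/L

Fraction remaining after one interval: e^(−kτ) = e^(−0.1600 × 7.50) = 0.3012
R = 1 / (1 − 0.3012) = 1.431
Css,max = 51.6 × 1.431 = 73.84 µg/L
Css,min = Css,max × e^(−kτ) = 73.84 × 0.3012 ≈ 22.2 µg/L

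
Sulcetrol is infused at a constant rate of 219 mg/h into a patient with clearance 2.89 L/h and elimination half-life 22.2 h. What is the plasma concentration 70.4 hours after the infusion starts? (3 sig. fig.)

Css = rate / CL = 219 / 2.89 = 75.78 µg/mL
k = ln 2 / 22.2 = 0.03122 h⁻¹
C(t) = Css (1 − e^(−kt)) = 75.78 × (1 − e^(−2.198)) = 75.78 × 0.8890 ≈ 67.4 µg/mL

67.4 µg/mL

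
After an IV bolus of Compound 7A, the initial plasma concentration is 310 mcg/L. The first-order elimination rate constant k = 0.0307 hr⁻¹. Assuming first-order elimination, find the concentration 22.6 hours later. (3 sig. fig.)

155 mcg/L

C(t) = C₀ e^(−kt) = 310 × e^(−0.03070 × 22.6) = 310 × e^(−0.6938) = 310 × 0.4997 ≈ 155 mcg/L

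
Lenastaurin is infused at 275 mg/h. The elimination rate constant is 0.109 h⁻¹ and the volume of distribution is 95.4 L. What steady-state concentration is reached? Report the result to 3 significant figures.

26.4 mg/L

CL = k · V = 0.109 × 95.4 = 10.40 L/h
Css = rate / CL = 275 / 10.40 ≈ 26.4 mg/L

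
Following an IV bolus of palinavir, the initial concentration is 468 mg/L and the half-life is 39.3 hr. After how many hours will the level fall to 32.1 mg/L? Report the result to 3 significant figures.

152 hours

k = ln 2 / 39.3 = 0.01764 hr⁻¹
C(t) = C₀ e^(−kt)  ⇒  t = ln(C₀/C) / k
t = ln(468/32.1) / 0.01764 = 2.680 / 0.01764 ≈ 152 hours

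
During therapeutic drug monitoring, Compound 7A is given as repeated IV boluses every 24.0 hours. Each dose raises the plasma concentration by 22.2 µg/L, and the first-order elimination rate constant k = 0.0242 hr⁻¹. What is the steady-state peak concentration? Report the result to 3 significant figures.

50.4 µg/L

Fraction remaining after one interval: e^(−kτ) = e^(−0.02420 × 24.0) = 0.5595
R = 1 / (1 − 0.5595) = 2.270
Css,max = 22.2 × 2.270 ≈ 50.4 µg/L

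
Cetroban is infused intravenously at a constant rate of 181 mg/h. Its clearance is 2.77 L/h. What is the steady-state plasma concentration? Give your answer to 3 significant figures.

65.3 µg/mL

Css = infusion rate / CL = 181 / 2.77 ≈ 65.3 µg/mL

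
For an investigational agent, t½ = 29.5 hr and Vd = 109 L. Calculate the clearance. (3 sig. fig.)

2.56 L/hr

k = ln 2 / t½ = ln 2 / 29.5 = 0.02350 hr⁻¹
CL = k · V = 0.02350 × 109 ≈ 2.56 L/hr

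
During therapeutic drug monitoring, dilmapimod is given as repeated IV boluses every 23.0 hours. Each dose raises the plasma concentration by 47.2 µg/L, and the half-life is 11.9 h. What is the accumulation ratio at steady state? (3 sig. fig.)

1.35

k = ln 2 / 11.9 = 0.05825 h⁻¹
Fraction remaining after one interval: e^(−kτ) = e^(−0.05825 × 23.0) = 0.2619
R = 1 / (1 − 0.2619) = 1 / 0.7381 ≈ 1.35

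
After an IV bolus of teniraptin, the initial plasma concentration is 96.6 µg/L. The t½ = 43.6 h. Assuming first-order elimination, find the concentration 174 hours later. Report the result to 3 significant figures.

6.08 µg/L

k = ln 2 / 43.6 = 0.01590 h⁻¹
C(t) = C₀ e^(−kt) = 96.6 × e^(−0.01590 × 174) = 96.6 × e^(−2.766) = 96.6 × 0.06290 ≈ 6.08 µg/L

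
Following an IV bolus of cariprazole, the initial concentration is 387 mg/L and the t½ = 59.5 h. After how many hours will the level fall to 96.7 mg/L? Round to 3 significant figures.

119 hours

k = ln 2 / 59.5 = 0.01165 h⁻¹
C(t) = C₀ e^(−kt)  ⇒  t = ln(C₀/C) / k
t = ln(387/96.7) / 0.01165 = 1.387 / 0.01165 ≈ 119 hours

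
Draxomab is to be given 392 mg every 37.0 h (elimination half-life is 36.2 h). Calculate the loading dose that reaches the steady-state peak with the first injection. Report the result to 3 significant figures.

772 mg

k = ln 2 / 36.2 = 0.01915 h⁻¹
Accumulation ratio R = 1 / (1 − e^(−kτ)) = 1 / (1 − e^(−0.01915×37.0)) = 1 / (1 − 0.4924) = 1.970
Loading dose = maintenance dose × R = 392 × 1.970 ≈ 772 mg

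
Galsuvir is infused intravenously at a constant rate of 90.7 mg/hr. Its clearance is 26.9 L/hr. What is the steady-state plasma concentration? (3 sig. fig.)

3.37 mg/L

Css = infusion rate / CL = 90.7 / 26.9 ≈ 3.37 mg/L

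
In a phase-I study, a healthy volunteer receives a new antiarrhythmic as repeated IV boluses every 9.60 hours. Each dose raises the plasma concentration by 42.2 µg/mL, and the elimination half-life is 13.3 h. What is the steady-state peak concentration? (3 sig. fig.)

107 µg/mL

k = ln 2 / 13.3 = 0.05212 h⁻¹
Fraction remaining after one interval: e^(−kτ) = e^(−0.05212 × 9.60) = 0.6063
R = 1 / (1 − 0.6063) = 2.540
Css,max = 42.2 × 2.540 ≈ 107 µg/mL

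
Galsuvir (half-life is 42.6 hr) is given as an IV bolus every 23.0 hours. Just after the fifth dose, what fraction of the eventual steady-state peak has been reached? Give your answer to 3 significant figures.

0.846

k = ln 2 / 42.6 = 0.01627 hr⁻¹
f_n = 1 − e^(−nkτ) = 1 − e^(−5 × 0.01627 × 23.0) = 1 − e^(−1.871) = 1 − 0.1539 ≈ 0.846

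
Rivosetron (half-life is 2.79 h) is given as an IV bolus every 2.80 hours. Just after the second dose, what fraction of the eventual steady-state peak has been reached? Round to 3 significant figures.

k = ln 2 / 2.79 = 0.2484 h⁻¹
f_n = 1 − e^(−nkτ) = 1 − e^(−2 × 0.2484 × 2.80) = 1 − e^(−1.391) = 1 − 0.2488 ≈ 0.751

0.751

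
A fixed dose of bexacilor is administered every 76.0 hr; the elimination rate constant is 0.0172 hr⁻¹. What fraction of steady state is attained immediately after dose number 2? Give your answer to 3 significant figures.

f_n = 1 − e^(−nkτ) = 1 − e^(−2 × 0.01720 × 76.0) = 1 − e^(−2.614) = 1 − 0.07321 ≈ 0.927

0.927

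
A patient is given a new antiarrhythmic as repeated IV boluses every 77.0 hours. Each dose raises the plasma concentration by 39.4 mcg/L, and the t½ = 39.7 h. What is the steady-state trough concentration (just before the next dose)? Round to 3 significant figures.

13.9 mcg/L

k = ln 2 / 39.7 = 0.01746 h⁻¹
Fraction remaining after one interval: e^(−kτ) = e^(−0.01746 × 77.0) = 0.2607
R = 1 / (1 − 0.2607) = 1.353
Css,max = 39.4 × 1.353 = 53.29 mcg/L
Css,min = Css,max × e^(−kτ) = 53.29 × 0.2607 ≈ 13.9 mcg/L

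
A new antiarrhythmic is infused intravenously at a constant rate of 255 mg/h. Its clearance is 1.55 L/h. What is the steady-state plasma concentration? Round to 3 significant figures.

Css = infusion rate / CL = 255 / 1.55 ≈ 165 µg/mL

165 µg/mL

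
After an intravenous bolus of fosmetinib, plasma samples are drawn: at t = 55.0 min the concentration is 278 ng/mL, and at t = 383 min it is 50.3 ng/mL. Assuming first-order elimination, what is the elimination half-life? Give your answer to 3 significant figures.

k = ln(C₁/C₂) / (t₂ − t₁) = ln(278/50.3) / (383 − 55.0)
  = 1.710 / 328.0 = 0.005212 min⁻¹
t½ = ln 2 / k = ln 2 / 0.005212 ≈ 133 minutes

133 minutes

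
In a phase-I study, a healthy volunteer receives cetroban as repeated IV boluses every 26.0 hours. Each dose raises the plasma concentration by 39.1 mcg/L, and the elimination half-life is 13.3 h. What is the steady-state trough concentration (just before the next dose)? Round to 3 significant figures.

13.6 mcg/L

k = ln 2 / 13.3 = 0.05212 h⁻¹
Fraction remaining after one interval: e^(−kτ) = e^(−0.05212 × 26.0) = 0.2579
R = 1 / (1 − 0.2579) = 1.348
Css,max = 39.1 × 1.348 = 52.69 mcg/L
Css,min = Css,max × e^(−kτ) = 52.69 × 0.2579 ≈ 13.6 mcg/L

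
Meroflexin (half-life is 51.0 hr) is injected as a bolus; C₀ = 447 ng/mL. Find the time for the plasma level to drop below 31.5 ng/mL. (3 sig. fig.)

k = ln 2 / 51.0 = 0.01359 hr⁻¹
C(t) = C₀ e^(−kt)  ⇒  t = ln(C₀/C) / k
t = ln(447/31.5) / 0.01359 = 2.653 / 0.01359 ≈ 195 hours

195 hours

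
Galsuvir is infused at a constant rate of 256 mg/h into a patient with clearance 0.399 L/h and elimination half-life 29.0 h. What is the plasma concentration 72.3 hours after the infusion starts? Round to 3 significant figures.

528 mg/L

Css = rate / CL = 256 / 0.399 = 641.6 mg/L
k = ln 2 / 29.0 = 0.02390 h⁻¹
C(t) = Css (1 − e^(−kt)) = 641.6 × (1 − e^(−1.728)) = 641.6 × 0.8224 ≈ 528 mg/L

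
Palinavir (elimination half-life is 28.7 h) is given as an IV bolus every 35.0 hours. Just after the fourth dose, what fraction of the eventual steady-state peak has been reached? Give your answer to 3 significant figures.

k = ln 2 / 28.7 = 0.02415 h⁻¹
f_n = 1 − e^(−nkτ) = 1 − e^(−4 × 0.02415 × 35.0) = 1 − e^(−3.381) = 1 − 0.03401 ≈ 0.966

0.966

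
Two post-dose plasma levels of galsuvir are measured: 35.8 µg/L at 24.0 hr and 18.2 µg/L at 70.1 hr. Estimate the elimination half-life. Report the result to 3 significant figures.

47.2 hours

k = ln(C₁/C₂) / (t₂ − t₁) = ln(35.8/18.2) / (70.1 − 24.0)
  = 0.6765 / 46.10 = 0.01468 hr⁻¹
t½ = ln 2 / k = ln 2 / 0.01468 ≈ 47.2 hours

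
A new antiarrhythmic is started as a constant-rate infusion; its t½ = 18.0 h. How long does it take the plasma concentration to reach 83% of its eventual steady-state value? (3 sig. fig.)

k = ln 2 / 18.0 = 0.03851 h⁻¹
f = 1 − e^(−kt)  ⇒  t = −ln(1 − f) / k
t = −ln(1 − 0.83) / 0.03851 = 1.772 / 0.03851 ≈ 46.0 hours

46.0 hours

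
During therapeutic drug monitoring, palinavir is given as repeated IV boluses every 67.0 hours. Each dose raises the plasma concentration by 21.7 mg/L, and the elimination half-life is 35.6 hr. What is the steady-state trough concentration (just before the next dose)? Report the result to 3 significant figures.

k = ln 2 / 35.6 = 0.01947 hr⁻¹
Fraction remaining after one interval: e^(−kτ) = e^(−0.01947 × 67.0) = 0.2713
R = 1 / (1 − 0.2713) = 1.372
Css,max = 21.7 × 1.372 = 29.78 mg/L
Css,min = Css,max × e^(−kτ) = 29.78 × 0.2713 ≈ 8.08 mg/L

8.08 mg/L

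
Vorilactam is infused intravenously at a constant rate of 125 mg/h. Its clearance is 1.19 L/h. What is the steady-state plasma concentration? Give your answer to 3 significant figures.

Css = infusion rate / CL = 125 / 1.19 ≈ 105 µg/mL

105 µg/mL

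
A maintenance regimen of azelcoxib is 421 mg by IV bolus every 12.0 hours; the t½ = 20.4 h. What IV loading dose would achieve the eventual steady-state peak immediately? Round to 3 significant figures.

k = ln 2 / 20.4 = 0.03398 h⁻¹
Accumulation ratio R = 1 / (1 − e^(−kτ)) = 1 / (1 − e^(−0.03398×12.0)) = 1 / (1 − 0.6652) = 2.986
Loading dose = maintenance dose × R = 421 × 2.986 ≈ 1260 mg

1260 mg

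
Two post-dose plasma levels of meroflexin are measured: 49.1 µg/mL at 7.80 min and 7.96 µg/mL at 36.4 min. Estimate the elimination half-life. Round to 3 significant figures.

10.9 minutes

k = ln(C₁/C₂) / (t₂ − t₁) = ln(49.1/7.96) / (36.4 − 7.80)
  = 1.819 / 28.60 = 0.06362 min⁻¹
t½ = ln 2 / k = ln 2 / 0.06362 ≈ 10.9 minutes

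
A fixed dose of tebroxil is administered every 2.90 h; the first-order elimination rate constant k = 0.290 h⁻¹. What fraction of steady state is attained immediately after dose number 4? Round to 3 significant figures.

0.965

f_n = 1 − e^(−nkτ) = 1 − e^(−4 × 0.2900 × 2.90) = 1 − e^(−3.364) = 1 − 0.03460 ≈ 0.965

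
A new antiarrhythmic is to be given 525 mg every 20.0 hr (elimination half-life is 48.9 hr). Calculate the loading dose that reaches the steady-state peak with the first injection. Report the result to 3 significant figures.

2130 mg

k = ln 2 / 48.9 = 0.01417 hr⁻¹
Accumulation ratio R = 1 / (1 − e^(−kτ)) = 1 / (1 − e^(−0.01417×20.0)) = 1 / (1 − 0.7531) = 4.051
Loading dose = maintenance dose × R = 525 × 4.051 ≈ 2130 mg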